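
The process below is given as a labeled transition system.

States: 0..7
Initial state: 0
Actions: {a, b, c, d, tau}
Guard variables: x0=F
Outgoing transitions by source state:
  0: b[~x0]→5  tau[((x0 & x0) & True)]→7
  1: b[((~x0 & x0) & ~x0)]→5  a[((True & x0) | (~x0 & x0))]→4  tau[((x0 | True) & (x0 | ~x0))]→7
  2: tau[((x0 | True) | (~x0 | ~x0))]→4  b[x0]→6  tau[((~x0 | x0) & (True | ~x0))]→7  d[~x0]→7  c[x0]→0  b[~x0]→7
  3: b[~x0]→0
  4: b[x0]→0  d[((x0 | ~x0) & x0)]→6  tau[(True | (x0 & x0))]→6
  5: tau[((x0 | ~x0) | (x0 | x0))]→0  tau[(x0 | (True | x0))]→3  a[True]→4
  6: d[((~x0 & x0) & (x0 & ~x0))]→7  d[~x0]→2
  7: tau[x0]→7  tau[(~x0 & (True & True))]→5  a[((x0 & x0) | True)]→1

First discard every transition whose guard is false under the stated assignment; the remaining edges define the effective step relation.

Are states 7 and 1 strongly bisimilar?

Answer: NOT BISIMILAR

Trace:
Compute ~ classes (split until stable):
  P[0] = {{0,1,2,3,4,5,6,7}}
  P[1] = {{0,3},{1,4},{2},{5,7},{6}}
  P[2] = {{0},{1},{2},{3},{4},{5},{6},{7}}
8 equivalence class(es) (converged in 3)
7∈{7}, 1∈{1}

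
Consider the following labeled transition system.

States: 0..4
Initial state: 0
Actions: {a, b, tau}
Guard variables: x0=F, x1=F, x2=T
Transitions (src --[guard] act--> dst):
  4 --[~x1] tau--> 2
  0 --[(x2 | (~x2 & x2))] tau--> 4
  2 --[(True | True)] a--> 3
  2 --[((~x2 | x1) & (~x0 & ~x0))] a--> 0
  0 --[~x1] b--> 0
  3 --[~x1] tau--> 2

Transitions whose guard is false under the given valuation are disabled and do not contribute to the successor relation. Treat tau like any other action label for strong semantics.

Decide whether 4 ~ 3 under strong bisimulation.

Answer: BISIMILAR

Working:
Refine partition for ~:
  round 0: {{0,1,2,3,4}}
  round 1: {{0},{1},{2},{3,4}}
4 equivalence class(es) (converged in 2)
class of 4: {3,4}; class of 3: {3,4}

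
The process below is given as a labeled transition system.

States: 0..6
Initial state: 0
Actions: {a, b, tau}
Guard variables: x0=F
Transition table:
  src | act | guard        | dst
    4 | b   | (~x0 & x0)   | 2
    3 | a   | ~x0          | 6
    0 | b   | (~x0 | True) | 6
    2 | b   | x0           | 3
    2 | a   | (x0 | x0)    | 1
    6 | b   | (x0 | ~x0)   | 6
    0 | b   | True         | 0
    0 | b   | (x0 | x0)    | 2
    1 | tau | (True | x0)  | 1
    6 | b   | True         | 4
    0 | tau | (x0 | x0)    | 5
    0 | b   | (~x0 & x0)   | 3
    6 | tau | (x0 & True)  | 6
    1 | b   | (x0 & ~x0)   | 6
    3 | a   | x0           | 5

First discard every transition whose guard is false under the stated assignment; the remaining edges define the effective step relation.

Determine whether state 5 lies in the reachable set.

6 transition(s) survive guard evaluation.
L0 = {0}
L1 = {6}  now seen {0,6}
L2 = {4}  now seen {0,4,6}
Reach set: {0,4,6}

Answer: UNREACHABLE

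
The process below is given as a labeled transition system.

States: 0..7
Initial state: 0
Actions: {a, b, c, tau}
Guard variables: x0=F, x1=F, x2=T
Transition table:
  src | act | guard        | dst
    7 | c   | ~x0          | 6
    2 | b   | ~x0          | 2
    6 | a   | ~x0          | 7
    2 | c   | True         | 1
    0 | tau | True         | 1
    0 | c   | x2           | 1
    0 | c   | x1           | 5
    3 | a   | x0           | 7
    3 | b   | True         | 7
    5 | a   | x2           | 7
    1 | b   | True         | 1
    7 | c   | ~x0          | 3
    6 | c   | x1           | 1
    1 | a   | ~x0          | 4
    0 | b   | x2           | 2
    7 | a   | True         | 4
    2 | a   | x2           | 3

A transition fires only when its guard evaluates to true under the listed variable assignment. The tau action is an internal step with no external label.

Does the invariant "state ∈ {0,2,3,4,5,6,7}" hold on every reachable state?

Answer: INVARIANT VIOLATED at state 1

Working:
Safe = {0,2,3,4,5,6,7}
Reachable = {0,1,2,3,4,6,7}
  0: ✓
  1: outside
  2: ✓
  3: ✓
  4: ✓
  6: ✓
  7: ✓
witness against invariant: tau → 1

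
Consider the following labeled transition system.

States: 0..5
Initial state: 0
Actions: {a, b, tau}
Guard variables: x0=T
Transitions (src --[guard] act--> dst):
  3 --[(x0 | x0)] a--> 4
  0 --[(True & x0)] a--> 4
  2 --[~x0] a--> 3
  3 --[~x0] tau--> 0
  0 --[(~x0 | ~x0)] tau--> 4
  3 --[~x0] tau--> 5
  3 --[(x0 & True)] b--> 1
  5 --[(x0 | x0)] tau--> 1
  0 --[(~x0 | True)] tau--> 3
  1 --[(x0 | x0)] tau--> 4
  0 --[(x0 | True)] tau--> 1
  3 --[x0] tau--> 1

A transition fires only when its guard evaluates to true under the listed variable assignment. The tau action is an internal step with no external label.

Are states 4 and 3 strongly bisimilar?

Answer: NOT BISIMILAR

Working:
Bisimulation quotient by refinement:
  round 0: {{0,1,2,3,4,5}}
  round 1: {{0},{1,5},{2,4},{3}}
  round 2: {{0},{1},{2,4},{3},{5}}
Fixed point at round 3; 5 class(es).
[4]={2,4}  [3]={3}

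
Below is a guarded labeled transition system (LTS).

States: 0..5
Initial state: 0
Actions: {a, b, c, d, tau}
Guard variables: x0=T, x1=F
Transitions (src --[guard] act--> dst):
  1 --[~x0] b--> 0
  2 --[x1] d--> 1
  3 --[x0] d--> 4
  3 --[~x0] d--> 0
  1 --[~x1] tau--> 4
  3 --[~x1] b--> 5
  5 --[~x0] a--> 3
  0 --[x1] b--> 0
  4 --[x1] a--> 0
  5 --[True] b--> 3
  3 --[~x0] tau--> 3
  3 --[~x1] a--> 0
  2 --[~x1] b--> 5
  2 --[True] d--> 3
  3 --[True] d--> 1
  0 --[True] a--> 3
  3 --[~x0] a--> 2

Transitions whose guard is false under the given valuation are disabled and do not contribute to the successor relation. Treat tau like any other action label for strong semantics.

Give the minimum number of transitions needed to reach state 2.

BFS to 2:
  Layer 0: {0}
  Layer 1: {3}
  Layer 2: {1,4,5}
2 never appears.

Answer: UNREACHABLE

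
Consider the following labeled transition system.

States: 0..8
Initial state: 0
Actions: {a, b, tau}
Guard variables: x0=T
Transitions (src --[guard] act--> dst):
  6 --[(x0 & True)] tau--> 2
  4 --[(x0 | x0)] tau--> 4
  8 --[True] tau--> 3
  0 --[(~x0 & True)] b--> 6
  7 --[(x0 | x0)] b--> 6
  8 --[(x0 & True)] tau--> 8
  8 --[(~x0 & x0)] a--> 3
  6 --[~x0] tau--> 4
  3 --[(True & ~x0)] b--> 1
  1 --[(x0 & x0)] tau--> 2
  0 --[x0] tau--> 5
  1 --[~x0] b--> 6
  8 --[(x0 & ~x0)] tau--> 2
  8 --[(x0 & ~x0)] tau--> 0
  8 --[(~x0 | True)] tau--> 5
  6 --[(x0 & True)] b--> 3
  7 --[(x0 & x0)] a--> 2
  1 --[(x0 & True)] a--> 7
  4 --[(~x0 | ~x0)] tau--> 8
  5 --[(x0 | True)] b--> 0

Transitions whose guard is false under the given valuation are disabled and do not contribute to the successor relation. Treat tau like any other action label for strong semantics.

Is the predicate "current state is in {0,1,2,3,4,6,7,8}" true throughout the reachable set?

Safe = {0,1,2,3,4,6,7,8}
Reach set: {0,5}
  0: ok
  5: ✗ unsafe
reach 5 via tau — violates

Answer: INVARIANT VIOLATED at state 5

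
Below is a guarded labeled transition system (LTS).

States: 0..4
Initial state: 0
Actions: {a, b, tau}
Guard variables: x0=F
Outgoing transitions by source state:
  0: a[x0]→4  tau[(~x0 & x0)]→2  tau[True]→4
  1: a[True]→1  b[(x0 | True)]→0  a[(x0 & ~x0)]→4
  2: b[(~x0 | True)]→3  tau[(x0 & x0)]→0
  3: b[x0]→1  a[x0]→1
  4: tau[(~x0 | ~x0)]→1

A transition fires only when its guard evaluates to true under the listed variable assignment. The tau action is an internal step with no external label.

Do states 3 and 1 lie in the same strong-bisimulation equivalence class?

Answer: NOT BISIMILAR

Trace:
Bisimulation quotient by refinement:
  π0 = {{0,1,2,3,4}}
  π1 = {{0,4},{1},{2},{3}}
  π2 = {{0},{1},{2},{3},{4}}
Fixed point at round 3; 5 class(es).
3∈{3}, 1∈{1}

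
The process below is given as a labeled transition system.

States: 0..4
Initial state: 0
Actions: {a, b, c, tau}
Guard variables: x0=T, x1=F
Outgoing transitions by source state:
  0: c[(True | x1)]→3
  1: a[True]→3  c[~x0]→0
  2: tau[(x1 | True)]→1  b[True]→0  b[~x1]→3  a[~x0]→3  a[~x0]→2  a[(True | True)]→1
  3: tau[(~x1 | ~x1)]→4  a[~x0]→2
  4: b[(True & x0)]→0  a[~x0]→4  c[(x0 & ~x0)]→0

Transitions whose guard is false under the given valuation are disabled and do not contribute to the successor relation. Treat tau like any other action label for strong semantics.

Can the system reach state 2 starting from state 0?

Guard filter leaves 8 enabled edge(s).
L0 = {0}
L1 = {3}  now seen {0,3}
L2 = {4}  now seen {0,3,4}
R = {0,3,4}

Answer: UNREACHABLE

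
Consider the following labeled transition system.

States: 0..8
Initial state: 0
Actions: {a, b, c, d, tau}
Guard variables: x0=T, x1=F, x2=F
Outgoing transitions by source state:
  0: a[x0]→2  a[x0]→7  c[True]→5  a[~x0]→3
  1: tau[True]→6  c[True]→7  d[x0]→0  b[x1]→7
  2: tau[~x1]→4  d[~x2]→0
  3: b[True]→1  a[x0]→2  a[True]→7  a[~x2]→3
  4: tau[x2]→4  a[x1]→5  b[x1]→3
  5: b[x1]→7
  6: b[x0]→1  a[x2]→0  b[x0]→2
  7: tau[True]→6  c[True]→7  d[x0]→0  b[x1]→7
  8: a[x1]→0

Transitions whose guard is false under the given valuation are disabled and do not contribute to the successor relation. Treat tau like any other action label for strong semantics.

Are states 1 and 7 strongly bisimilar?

Answer: BISIMILAR

Trace:
Refine partition for ~:
  round 0: {{0,1,2,3,4,5,6,7,8}}
  round 1: {{0},{1,7},{2},{3},{4,5,8},{6}}
6 equivalence class(es) (converged in 2)
[1]={1,7}  [7]={1,7}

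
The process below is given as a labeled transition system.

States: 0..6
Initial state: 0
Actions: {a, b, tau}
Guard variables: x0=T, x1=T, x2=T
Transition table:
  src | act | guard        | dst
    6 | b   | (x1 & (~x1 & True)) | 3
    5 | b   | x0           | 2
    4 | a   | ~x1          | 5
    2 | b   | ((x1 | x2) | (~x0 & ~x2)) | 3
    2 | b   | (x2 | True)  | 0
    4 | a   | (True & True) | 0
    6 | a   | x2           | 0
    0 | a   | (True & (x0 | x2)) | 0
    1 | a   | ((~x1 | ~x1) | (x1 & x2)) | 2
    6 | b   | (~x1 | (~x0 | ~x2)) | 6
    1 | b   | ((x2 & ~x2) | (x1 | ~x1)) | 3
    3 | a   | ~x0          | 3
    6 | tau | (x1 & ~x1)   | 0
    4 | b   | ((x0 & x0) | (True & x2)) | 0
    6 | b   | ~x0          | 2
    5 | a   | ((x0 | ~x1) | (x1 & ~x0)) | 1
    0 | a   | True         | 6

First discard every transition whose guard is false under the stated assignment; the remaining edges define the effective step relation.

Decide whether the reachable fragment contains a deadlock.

Reach set: {0,6}
  0: a→0  a→6  [2 out]
  6: a→0  [1 out]

Answer: DEADLOCK-FREE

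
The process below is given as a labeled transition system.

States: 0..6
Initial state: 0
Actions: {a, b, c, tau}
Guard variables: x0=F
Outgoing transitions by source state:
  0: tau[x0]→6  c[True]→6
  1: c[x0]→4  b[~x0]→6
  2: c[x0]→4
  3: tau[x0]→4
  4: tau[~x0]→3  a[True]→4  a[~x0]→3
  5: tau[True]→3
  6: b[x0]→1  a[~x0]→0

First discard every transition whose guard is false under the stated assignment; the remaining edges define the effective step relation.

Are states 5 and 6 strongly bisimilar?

Answer: NOT BISIMILAR

Analysis:
Refine partition for ~:
  P[0] = {{0,1,2,3,4,5,6}}
  P[1] = {{0},{1},{2,3},{4},{5},{6}}
6 equivalence class(es) (converged in 2)
[5]={5}  [6]={6}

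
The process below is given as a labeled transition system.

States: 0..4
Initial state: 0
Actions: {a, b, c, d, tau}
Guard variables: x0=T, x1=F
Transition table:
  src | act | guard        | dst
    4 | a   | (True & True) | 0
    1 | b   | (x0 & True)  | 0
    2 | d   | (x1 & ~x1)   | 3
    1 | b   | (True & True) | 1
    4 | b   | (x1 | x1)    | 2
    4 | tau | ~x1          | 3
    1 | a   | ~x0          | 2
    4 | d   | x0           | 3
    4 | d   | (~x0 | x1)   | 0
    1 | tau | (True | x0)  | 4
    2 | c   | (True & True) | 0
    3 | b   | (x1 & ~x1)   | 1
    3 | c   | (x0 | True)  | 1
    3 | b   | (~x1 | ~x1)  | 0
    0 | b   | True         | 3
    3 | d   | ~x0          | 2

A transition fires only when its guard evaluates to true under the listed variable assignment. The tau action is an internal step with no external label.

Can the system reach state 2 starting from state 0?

Answer: UNREACHABLE

Working:
After dropping false guards: 10 live edges.
depth 0: {0}
depth 1: {3}  total {0,3}
depth 2: {1}  total {0,1,3}
depth 3: {4}  total {0,1,3,4}
Reachable = {0,1,3,4}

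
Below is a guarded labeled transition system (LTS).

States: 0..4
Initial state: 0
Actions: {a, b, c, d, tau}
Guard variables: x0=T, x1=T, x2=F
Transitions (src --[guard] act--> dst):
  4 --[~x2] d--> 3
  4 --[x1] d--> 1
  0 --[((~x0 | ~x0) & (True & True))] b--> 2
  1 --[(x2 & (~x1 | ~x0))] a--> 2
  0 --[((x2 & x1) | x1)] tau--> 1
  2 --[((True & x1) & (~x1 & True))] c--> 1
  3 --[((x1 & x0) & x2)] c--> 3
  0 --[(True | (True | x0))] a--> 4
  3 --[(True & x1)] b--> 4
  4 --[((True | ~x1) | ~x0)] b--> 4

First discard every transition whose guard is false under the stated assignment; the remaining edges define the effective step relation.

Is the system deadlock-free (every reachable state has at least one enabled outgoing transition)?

Answer: DEADLOCK at state 1

Trace:
Reach set: {0,1,3,4}
  0: a→4  tau→1  [2 out]
  1: ∅  [no exit]
  3: b→4  [1 out]
  4: b→4  d→1  d→3  [3 out]
trace reaching 1: tau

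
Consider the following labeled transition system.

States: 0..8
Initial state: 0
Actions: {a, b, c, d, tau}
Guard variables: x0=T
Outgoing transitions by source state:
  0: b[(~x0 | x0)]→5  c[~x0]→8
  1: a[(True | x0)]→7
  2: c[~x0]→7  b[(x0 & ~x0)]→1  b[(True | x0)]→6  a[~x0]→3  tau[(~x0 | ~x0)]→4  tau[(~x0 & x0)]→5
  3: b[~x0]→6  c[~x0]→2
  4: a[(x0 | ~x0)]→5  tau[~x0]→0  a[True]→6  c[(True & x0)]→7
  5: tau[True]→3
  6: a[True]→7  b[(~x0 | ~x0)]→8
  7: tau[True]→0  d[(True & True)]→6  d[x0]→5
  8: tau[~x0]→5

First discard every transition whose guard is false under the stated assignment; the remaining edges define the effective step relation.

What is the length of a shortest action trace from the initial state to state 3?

Answer: 2

Analysis:
Layered search for 3:
  depth 0: {0}
  depth 1: {5}
  depth 2: {3}
depth(3)=2, e.g. b·tau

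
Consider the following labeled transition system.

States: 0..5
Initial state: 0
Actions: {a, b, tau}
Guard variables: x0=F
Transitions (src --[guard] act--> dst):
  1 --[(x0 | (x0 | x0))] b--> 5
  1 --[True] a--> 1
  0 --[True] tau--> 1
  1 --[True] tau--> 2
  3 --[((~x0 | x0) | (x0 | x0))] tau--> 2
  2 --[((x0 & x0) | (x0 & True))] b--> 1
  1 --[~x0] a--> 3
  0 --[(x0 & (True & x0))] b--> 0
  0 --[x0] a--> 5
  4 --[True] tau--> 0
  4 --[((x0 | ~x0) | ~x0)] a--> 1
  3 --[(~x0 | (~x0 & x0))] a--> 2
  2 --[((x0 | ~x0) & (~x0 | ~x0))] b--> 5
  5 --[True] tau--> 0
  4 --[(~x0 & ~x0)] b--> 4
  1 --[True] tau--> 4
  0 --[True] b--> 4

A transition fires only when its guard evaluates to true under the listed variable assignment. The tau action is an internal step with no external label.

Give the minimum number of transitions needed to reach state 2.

BFS to 2:
  Layer 0: {0}
  Layer 1: {1,4}
  Layer 2: {2,3}
depth(2)=2, e.g. tau·tau

Answer: 2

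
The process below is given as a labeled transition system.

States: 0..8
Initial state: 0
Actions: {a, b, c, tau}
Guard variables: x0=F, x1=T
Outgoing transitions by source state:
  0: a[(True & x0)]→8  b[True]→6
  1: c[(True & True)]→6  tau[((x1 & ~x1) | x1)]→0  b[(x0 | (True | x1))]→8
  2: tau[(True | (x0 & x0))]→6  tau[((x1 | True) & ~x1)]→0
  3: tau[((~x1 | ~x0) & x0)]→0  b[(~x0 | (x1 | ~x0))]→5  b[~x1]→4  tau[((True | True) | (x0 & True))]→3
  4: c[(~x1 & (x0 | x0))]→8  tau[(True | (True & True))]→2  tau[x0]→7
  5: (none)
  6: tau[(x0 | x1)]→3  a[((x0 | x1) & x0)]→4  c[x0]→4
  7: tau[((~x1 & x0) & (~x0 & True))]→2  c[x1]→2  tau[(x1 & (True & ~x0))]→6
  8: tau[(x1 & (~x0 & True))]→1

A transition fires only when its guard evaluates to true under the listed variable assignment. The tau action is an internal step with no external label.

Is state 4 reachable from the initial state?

12 transition(s) survive guard evaluation.
depth 0: {0}
depth 1: {6}  now seen {0,6}
depth 2: {3}  now seen {0,3,6}
depth 3: {5}  now seen {0,3,5,6}
R = {0,3,5,6}

Answer: UNREACHABLE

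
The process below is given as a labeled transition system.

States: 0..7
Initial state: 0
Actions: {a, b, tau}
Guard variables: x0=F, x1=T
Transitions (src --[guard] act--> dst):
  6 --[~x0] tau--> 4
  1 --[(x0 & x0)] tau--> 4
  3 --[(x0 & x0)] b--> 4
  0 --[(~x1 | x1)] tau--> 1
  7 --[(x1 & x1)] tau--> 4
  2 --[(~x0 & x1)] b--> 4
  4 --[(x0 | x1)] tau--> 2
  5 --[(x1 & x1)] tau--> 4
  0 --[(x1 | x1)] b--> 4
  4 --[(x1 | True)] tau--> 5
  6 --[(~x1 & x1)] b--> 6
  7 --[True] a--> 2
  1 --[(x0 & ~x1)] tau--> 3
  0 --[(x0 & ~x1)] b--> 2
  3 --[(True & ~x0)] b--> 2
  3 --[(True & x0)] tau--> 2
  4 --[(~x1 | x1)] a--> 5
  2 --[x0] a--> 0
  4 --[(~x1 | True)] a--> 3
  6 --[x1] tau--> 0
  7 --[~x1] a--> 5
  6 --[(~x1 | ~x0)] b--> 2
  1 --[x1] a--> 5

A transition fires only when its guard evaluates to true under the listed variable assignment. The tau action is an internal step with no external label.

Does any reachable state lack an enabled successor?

Answer: DEADLOCK-FREE

Trace:
R = {0,1,2,3,4,5}
  0: b→4  tau→1  [deg 2]
  1: a→5  [deg 1]
  2: b→4  [deg 1]
  3: b→2  [deg 1]
  4: a→3  a→5  tau→2  tau→5  [deg 4]
  5: tau→4  [deg 1]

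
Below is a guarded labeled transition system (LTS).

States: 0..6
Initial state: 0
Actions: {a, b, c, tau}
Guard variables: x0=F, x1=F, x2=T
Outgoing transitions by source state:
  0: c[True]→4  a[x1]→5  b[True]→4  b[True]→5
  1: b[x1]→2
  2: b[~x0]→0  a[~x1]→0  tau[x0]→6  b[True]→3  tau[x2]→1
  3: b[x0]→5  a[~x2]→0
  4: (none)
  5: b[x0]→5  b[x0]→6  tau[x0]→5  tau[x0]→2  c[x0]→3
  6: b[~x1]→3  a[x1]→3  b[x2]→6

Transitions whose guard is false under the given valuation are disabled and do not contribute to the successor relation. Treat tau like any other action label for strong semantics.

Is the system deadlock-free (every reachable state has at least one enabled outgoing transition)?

Answer: DEADLOCK at state 4

Working:
Reachable = {0,4,5}
  0: b→4  b→5  c→4  [3 out]
  4: ∅  [deadlock]
  5: ∅  [deadlock]
trace reaching 4: c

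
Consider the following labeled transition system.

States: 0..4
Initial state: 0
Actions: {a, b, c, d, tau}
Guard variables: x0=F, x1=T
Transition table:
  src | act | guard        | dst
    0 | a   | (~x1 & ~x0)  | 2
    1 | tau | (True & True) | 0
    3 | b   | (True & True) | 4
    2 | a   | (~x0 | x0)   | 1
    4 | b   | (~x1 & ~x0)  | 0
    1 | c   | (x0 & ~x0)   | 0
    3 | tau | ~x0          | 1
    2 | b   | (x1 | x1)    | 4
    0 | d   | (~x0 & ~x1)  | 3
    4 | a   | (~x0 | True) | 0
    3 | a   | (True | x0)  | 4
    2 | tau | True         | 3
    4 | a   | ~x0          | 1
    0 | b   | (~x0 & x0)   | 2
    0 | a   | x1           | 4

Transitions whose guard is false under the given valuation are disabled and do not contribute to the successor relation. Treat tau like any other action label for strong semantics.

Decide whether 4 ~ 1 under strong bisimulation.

Compute ~ classes (split until stable):
  π0 = {{0,1,2,3,4}}
  π1 = {{0,4},{1},{2,3}}
  π2 = {{0},{1},{2},{3},{4}}
5 equivalence class(es) (converged in 3)
class of 4: {4}; class of 1: {1}

Answer: NOT BISIMILAR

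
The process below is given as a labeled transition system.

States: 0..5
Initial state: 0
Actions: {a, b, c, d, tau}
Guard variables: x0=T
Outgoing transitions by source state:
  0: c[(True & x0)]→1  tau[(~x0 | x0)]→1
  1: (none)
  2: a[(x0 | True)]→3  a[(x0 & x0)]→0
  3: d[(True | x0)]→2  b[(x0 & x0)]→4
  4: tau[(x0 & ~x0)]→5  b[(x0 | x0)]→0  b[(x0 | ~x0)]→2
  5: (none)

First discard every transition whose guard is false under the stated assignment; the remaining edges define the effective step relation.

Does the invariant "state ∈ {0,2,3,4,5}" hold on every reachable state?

Allowed set {0,2,3,4,5}
Reachable = {0,1}
  0: ok
  1: outside
counterexample path to 1: c

Answer: INVARIANT VIOLATED at state 1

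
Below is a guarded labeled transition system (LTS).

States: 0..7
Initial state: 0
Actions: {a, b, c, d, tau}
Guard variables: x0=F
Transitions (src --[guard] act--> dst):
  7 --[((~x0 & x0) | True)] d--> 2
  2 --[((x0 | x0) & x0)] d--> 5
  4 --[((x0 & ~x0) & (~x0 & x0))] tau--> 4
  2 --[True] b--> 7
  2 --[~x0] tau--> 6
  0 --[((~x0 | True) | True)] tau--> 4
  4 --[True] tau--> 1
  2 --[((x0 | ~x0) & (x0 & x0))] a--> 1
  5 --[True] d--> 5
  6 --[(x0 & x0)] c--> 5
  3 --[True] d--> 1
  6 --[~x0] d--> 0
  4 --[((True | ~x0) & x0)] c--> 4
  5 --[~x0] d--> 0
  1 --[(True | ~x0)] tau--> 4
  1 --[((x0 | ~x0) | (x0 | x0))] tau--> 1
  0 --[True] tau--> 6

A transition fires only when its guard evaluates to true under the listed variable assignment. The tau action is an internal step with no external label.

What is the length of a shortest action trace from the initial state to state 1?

Answer: 2

Working:
Layered search for 1:
  L0 = {0}
  L1 = {4,6}
  L2 = {1}
1 enters at depth 2; path tau·tau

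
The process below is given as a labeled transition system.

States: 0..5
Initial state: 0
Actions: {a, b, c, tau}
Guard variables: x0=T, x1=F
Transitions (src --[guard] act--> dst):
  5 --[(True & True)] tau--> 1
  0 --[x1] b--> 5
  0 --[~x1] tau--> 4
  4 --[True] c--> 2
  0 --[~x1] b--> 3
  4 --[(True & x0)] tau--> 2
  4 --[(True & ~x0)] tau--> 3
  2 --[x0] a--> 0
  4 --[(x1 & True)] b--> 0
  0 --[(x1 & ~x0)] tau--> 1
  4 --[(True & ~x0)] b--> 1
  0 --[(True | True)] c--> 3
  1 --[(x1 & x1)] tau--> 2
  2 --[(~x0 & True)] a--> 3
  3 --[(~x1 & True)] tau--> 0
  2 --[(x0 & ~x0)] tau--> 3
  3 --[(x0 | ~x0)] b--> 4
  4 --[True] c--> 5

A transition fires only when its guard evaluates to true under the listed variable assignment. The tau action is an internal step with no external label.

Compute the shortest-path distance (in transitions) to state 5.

Layered search for 5:
  Layer 0: {0}
  Layer 1: {3,4}
  Layer 2: {2,5}
5 enters at depth 2; path tau·c

Answer: 2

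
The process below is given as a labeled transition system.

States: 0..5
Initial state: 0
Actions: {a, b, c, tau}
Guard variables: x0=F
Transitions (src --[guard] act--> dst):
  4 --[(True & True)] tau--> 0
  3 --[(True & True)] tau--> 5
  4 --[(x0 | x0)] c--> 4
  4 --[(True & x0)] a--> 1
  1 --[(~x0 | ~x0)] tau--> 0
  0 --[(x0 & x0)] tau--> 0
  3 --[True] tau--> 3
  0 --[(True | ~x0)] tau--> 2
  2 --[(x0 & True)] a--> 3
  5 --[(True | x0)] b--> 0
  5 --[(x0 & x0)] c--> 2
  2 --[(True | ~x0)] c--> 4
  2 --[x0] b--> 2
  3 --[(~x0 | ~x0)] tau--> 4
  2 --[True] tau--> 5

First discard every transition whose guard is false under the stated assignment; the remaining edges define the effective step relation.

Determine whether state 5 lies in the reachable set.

Answer: REACHABLE

Working:
Guard filter leaves 9 enabled edge(s).
depth 0: {0}
depth 1: {2}  now seen {0,2}
depth 2: {4,5}  now seen {0,2,4,5}
Reachable = {0,2,4,5}
Path to 5: tau·tau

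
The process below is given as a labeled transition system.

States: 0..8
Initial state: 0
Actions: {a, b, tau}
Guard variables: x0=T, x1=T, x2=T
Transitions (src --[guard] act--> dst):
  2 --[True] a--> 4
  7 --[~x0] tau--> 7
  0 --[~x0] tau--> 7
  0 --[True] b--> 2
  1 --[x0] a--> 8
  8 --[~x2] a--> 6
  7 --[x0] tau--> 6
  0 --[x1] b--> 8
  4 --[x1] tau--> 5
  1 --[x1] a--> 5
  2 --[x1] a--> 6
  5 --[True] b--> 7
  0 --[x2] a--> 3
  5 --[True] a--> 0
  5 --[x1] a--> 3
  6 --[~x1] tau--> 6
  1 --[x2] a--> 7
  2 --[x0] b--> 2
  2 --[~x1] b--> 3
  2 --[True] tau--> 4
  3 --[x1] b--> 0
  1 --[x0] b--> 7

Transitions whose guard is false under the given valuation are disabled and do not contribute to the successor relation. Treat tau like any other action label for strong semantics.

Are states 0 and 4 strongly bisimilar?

Compute ~ classes (split until stable):
  P[0] = {{0,1,2,3,4,5,6,7,8}}
  P[1] = {{0,1,5},{2},{3},{4,7},{6,8}}
  P[2] = {{0},{1},{2},{3},{4},{5},{6,8},{7}}
8 equivalence class(es) (converged in 3)
0∈{0}, 4∈{4}

Answer: NOT BISIMILAR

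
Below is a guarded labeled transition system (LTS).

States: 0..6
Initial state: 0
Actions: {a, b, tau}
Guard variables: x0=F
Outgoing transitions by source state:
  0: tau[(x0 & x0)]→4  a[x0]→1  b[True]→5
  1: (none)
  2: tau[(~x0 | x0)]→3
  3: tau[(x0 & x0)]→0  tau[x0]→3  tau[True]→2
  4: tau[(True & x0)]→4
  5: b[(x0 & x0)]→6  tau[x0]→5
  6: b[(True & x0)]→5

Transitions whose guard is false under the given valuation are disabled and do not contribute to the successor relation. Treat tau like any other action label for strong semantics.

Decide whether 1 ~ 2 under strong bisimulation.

Refine partition for ~:
  P[0] = {{0,1,2,3,4,5,6}}
  P[1] = {{0},{1,4,5,6},{2,3}}
Fixed point at round 2; 3 class(es).
class of 1: {1,4,5,6}; class of 2: {2,3}

Answer: NOT BISIMILAR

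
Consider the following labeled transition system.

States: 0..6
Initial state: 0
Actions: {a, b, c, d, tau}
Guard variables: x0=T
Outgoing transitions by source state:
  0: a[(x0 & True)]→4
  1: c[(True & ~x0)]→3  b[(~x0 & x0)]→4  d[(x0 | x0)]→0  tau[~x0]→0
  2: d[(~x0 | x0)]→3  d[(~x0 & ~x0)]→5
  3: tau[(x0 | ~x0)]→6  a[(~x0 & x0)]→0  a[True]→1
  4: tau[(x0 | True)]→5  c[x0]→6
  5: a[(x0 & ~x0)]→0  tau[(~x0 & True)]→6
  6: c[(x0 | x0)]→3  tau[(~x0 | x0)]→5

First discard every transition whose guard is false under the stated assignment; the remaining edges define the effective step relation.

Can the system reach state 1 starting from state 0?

Answer: REACHABLE

Analysis:
Guard filter leaves 9 enabled edge(s).
Layer 0: {0}
Layer 1: {4}  cumulative {0,4}
Layer 2: {5,6}  cumulative {0,4,5,6}
Layer 3: {3}  cumulative {0,3,4,5,6}
Layer 4: {1}  cumulative {0,1,3,4,5,6}
R = {0,1,3,4,5,6}
Path to 1: a·c·c·a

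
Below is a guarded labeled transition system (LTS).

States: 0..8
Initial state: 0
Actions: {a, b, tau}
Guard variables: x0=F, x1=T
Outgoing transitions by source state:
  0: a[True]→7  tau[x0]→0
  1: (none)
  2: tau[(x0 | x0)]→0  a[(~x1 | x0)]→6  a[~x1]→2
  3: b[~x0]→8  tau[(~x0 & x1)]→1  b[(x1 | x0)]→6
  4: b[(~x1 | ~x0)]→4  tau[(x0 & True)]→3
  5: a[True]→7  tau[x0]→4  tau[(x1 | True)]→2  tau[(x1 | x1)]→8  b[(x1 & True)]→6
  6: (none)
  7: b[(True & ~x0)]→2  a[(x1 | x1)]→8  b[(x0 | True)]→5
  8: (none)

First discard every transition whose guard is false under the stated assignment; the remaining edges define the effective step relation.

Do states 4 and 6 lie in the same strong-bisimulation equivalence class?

Answer: NOT BISIMILAR

Analysis:
Bisimulation quotient by refinement:
  round 0: {{0,1,2,3,4,5,6,7,8}}
  round 1: {{0},{1,2,6,8},{3},{4},{5},{7}}
6 equivalence class(es) (converged in 2)
4∈{4}, 6∈{1,2,6,8}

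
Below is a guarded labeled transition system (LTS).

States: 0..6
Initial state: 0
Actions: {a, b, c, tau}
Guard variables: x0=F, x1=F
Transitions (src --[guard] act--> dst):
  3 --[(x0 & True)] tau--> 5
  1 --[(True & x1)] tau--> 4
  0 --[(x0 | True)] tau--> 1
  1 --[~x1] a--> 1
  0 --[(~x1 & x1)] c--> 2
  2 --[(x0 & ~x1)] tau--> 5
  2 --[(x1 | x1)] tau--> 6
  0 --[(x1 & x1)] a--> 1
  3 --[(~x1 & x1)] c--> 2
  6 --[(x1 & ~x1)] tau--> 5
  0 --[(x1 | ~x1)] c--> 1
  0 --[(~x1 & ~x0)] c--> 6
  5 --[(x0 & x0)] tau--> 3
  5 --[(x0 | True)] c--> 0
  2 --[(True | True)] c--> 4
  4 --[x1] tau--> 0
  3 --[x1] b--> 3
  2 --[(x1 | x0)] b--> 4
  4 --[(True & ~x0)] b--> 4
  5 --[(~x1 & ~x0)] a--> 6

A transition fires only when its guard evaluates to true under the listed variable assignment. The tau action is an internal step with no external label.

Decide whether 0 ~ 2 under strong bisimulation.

Bisimulation quotient by refinement:
  π0 = {{0,1,2,3,4,5,6}}
  π1 = {{0},{1},{2},{3,6},{4},{5}}
6 equivalence class(es) (converged in 2)
[0]={0}  [2]={2}

Answer: NOT BISIMILAR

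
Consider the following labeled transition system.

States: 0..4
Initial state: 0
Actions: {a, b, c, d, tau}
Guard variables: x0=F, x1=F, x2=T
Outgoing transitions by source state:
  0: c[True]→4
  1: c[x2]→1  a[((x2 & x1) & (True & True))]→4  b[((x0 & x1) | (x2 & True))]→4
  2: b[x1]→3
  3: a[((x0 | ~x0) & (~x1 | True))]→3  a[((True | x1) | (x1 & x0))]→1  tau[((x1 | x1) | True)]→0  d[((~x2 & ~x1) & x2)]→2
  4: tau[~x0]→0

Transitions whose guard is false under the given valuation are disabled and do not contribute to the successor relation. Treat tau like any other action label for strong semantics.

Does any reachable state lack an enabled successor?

Answer: DEADLOCK-FREE

Trace:
Reachable = {0,4}
  0: c→4  [1 exit(s)]
  4: tau→0  [1 exit(s)]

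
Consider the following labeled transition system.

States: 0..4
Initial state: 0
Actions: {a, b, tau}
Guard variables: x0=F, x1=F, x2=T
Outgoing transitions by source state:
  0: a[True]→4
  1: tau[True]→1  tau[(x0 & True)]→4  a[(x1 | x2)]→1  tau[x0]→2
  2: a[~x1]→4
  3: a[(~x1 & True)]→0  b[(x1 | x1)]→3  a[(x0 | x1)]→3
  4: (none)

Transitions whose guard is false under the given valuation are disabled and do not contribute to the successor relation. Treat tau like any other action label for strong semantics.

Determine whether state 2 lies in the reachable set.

Guard filter leaves 5 enabled edge(s).
L0 = {0}
L1 = {4}  now seen {0,4}
R = {0,4}

Answer: UNREACHABLE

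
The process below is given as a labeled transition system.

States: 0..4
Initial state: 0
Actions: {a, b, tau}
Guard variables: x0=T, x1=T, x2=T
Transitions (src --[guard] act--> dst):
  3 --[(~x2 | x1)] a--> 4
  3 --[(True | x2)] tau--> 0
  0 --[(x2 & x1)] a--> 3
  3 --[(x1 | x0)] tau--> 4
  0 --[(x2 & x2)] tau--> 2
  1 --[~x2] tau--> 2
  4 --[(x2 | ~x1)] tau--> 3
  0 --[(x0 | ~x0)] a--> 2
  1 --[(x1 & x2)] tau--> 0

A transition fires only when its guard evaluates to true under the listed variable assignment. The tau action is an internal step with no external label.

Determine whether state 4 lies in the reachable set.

After dropping false guards: 8 live edges.
Layer 0: {0}
Layer 1: {2,3}  total {0,2,3}
Layer 2: {4}  total {0,2,3,4}
Reach set: {0,2,3,4}
Path to 4: a·a

Answer: REACHABLE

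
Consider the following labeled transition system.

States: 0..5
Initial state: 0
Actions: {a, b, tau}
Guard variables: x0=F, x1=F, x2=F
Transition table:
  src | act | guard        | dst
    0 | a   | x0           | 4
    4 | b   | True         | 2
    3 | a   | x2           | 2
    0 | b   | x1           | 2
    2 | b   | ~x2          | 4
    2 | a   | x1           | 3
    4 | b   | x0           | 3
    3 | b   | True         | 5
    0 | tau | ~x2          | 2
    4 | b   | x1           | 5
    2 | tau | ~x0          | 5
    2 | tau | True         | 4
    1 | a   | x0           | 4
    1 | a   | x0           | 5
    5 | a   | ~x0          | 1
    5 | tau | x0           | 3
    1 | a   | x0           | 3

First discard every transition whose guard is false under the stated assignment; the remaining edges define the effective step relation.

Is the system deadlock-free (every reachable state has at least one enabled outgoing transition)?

Reach set: {0,1,2,4,5}
  0: tau→2  [1 out]
  1: ∅  [no exit]
  2: b→4  tau→4  tau→5  [3 out]
  4: b→2  [1 out]
  5: a→1  [1 out]
Path to 1: tau·tau·a

Answer: DEADLOCK at state 1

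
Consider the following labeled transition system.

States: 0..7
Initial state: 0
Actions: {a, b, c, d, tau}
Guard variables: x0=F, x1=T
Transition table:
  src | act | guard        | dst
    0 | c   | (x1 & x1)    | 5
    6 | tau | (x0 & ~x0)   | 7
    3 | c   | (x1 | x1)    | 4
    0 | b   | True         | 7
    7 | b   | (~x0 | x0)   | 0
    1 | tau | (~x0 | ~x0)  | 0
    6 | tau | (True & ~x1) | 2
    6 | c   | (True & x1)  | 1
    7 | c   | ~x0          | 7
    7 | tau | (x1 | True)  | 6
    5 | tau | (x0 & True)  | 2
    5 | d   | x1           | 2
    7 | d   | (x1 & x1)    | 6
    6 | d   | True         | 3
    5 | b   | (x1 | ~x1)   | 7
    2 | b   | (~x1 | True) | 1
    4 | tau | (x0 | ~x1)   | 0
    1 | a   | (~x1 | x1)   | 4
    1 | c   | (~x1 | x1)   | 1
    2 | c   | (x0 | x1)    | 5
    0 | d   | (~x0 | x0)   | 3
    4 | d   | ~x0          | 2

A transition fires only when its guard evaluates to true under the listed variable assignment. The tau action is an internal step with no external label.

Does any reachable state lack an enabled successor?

R = {0,1,2,3,4,5,6,7}
  0: b→7  c→5  d→3  [deg 3]
  1: a→4  c→1  tau→0  [deg 3]
  2: b→1  c→5  [deg 2]
  3: c→4  [deg 1]
  4: d→2  [deg 1]
  5: b→7  d→2  [deg 2]
  6: c→1  d→3  [deg 2]
  7: b→0  c→7  d→6  tau→6  [deg 4]

Answer: DEADLOCK-FREE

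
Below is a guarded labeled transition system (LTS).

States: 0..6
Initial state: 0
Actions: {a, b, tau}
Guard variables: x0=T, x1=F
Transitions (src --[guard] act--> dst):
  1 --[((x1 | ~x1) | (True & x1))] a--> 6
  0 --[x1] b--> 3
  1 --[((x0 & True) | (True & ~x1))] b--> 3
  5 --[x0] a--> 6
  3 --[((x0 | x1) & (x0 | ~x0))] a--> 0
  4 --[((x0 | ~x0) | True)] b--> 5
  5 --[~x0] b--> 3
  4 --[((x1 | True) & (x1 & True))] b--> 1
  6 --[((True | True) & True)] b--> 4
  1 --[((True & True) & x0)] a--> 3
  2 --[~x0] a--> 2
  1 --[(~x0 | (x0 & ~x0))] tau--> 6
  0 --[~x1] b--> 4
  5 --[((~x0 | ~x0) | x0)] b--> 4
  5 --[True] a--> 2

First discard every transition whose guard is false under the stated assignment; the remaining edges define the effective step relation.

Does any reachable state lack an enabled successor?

Answer: DEADLOCK at state 2

Analysis:
R = {0,2,4,5,6}
  0: b→4  [1 out]
  2: ∅  [STUCK]
  4: b→5  [1 out]
  5: a→2  a→6  b→4  [3 out]
  6: b→4  [1 out]
witness 2: b·b·a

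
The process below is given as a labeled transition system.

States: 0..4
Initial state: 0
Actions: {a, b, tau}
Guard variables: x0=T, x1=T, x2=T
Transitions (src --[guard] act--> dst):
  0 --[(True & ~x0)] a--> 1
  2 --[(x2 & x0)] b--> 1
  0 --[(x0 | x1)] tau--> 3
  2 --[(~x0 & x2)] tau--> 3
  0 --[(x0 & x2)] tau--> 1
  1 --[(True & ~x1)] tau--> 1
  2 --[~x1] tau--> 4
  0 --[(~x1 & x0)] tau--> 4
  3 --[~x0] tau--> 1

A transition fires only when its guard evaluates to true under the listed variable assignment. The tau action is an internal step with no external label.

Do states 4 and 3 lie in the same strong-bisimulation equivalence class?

Answer: BISIMILAR

Working:
Bisimulation quotient by refinement:
  π0 = {{0,1,2,3,4}}
  π1 = {{0},{1,3,4},{2}}
Fixed point at round 2; 3 class(es).
4∈{1,3,4}, 3∈{1,3,4}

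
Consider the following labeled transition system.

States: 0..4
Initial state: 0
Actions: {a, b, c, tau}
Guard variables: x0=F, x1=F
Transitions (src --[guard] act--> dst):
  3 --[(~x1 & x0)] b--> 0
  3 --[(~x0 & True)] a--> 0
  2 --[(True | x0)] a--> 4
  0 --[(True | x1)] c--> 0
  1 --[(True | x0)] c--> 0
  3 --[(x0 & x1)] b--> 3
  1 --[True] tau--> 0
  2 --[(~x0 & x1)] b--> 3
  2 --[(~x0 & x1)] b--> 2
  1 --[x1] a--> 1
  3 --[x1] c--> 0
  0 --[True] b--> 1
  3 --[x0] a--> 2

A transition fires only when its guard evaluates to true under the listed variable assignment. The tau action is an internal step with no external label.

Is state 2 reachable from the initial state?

Answer: UNREACHABLE

Analysis:
After dropping false guards: 6 live edges.
L0 = {0}
L1 = {1}  now seen {0,1}
R = {0,1}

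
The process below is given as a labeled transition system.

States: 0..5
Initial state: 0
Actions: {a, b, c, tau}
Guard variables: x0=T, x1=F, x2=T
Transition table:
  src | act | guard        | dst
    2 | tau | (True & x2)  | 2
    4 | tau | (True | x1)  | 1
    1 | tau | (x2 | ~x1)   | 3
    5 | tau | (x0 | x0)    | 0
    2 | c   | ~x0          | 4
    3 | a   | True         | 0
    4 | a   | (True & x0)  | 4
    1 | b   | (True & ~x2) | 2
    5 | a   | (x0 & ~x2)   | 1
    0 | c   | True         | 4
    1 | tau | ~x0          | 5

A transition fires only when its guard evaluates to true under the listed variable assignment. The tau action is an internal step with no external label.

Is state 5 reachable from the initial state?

After dropping false guards: 7 live edges.
Layer 0: {0}
Layer 1: {4}  cumulative {0,4}
Layer 2: {1}  cumulative {0,1,4}
Layer 3: {3}  cumulative {0,1,3,4}
R = {0,1,3,4}

Answer: UNREACHABLE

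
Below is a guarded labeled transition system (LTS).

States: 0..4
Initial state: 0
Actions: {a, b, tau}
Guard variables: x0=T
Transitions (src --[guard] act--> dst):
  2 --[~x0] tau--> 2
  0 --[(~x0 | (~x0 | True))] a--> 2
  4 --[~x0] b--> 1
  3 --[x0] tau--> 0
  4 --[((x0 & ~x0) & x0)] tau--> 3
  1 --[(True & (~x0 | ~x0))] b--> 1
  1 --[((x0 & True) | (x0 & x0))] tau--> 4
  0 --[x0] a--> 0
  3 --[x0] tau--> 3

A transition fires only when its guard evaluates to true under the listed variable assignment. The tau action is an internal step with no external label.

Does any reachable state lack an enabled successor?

Reach set: {0,2}
  0: a→0  a→2  [2 exit(s)]
  2: ∅  [STUCK]
Path to 2: a

Answer: DEADLOCK at state 2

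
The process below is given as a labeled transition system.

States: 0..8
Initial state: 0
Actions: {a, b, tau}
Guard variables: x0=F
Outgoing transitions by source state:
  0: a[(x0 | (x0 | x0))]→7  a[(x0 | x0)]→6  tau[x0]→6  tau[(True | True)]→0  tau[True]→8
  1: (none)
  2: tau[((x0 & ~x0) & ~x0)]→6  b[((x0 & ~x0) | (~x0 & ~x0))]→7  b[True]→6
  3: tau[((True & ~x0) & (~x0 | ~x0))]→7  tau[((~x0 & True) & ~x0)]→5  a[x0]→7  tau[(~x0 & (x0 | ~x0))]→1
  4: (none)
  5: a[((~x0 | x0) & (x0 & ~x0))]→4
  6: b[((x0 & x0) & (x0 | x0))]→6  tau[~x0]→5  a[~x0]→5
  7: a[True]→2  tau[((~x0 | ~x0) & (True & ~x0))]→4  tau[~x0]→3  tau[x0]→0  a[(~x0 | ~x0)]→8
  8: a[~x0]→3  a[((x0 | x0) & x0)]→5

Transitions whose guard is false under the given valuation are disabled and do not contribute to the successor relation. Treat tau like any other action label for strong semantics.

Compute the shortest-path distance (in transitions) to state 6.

Answer: 5

Working:
BFS to 6:
  Layer 0: {0}
  Layer 1: {8}
  Layer 2: {3}
  Layer 3: {1,5,7}
  Layer 4: {2,4}
  Layer 5: {6}
6 enters at depth 5; path tau·a·tau·a·b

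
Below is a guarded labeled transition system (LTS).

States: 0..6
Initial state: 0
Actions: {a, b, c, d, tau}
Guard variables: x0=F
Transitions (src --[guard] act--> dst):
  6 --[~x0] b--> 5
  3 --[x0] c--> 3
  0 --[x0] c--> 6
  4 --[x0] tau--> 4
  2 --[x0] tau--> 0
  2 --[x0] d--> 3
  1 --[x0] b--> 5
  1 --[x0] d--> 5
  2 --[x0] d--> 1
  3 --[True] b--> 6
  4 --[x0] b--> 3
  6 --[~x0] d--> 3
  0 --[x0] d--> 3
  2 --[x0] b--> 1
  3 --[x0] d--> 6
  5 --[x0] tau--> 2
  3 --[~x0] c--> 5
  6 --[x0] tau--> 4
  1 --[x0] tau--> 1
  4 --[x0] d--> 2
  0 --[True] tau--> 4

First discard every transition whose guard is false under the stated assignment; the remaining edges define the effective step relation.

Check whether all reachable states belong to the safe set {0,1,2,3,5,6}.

Answer: INVARIANT VIOLATED at state 4

Trace:
Safe = {0,1,2,3,5,6}
R = {0,4}
  0: ✓
  4: VIOLATES
witness against invariant: tau → 4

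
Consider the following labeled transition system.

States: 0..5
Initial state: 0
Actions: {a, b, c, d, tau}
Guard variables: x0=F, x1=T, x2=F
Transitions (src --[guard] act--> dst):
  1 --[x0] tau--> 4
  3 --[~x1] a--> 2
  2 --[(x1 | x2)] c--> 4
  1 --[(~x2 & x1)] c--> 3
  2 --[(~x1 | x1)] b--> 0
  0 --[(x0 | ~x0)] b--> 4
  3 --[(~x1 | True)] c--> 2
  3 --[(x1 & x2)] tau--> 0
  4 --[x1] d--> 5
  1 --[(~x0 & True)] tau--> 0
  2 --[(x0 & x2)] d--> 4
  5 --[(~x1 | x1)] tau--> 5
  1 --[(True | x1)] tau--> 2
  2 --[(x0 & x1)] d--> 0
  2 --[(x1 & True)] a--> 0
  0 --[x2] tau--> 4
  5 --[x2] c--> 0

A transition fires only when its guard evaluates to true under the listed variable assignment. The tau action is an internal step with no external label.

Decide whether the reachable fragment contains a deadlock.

R = {0,4,5}
  0: b→4  [deg 1]
  4: d→5  [deg 1]
  5: tau→5  [deg 1]

Answer: DEADLOCK-FREE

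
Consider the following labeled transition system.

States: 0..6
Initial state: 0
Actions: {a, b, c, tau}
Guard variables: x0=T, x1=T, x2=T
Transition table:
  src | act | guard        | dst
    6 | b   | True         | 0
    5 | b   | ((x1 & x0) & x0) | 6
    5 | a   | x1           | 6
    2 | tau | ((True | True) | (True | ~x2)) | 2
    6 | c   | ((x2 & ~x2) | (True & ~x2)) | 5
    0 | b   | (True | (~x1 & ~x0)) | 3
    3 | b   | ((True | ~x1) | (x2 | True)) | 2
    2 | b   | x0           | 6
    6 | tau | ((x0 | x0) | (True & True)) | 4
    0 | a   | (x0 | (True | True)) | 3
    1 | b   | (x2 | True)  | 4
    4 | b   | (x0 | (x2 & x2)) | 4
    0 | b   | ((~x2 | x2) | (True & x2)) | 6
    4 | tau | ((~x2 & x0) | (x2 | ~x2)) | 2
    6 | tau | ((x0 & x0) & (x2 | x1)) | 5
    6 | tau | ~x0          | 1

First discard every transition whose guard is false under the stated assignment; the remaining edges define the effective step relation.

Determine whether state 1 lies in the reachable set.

Answer: UNREACHABLE

Analysis:
After dropping false guards: 14 live edges.
depth 0: {0}
depth 1: {3,6}  total {0,3,6}
depth 2: {2,4,5}  total {0,2,3,4,5,6}
R = {0,2,3,4,5,6}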